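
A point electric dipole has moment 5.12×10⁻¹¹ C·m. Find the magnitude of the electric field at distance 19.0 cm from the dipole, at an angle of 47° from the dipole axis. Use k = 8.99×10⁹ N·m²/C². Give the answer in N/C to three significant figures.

E ≈ 104 N/C

At angle θ the dipole field magnitude is E = (kp/r³)·√(1 + 3cos²θ).
kp/r³ = (8.99×10⁹)(5.12×10⁻¹¹) / (0.190)³ = 67.11 N/C.
√(1 + 3cos²47°) = √(1 + 3·0.4651) = √2.3954 ≈ 1.5477.
E ≈ 67.11 × 1.548 = 103.9 N/C.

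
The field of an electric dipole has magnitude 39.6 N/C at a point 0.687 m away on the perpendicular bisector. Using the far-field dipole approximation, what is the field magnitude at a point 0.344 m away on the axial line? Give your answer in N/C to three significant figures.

E ≈ 631 N/C

Dipole fields scale as 1/r³ in the far field.
The axial field is twice the equatorial field at the same r, so the geometry factor is 2/1.
E₂ = E₁ · (2/1) · (r₁/r₂)³ = 39.6 · 2 · (0.687/0.344)³.
(r₁/r₂)³ = (1.997)³ = 7.965.
E₂ ≈ 630.8 N/C.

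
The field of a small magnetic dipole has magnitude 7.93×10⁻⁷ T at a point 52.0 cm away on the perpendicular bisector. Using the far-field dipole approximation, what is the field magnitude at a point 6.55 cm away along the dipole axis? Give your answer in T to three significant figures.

B ≈ 7.94×10⁻⁴ T

Dipole fields scale as 1/r³ in the far field.
The axial field is twice the equatorial field at the same r, so the geometry factor is 2/1.
B₂ = B₁ · (2/1) · (r₁/r₂)³ = 7.93×10⁻⁷ · 2 · (52.0/6.55)³.
(r₁/r₂)³ = (7.939)³ = 500.4.
B₂ ≈ 7.936×10⁻⁴ T.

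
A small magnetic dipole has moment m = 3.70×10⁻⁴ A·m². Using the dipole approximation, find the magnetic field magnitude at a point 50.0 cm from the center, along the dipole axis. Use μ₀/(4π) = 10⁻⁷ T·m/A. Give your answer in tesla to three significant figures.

B ≈ 5.92×10⁻¹⁰ T

On axis B = (μ₀/4π)·2m/r³.
B = 2·(10⁻⁷)·(3.70×10⁻⁴) / (0.500)³ = 5.920×10⁻¹⁰ T.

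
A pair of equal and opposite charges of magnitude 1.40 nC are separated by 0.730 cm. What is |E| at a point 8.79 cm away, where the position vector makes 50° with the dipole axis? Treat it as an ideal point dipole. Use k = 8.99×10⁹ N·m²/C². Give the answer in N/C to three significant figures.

Dipole moment p = qd = (1.40×10⁻⁹ C)(0.00730 m) = 1.022×10⁻¹¹ C·m.
At angle θ the dipole field magnitude is E = (kp/r³)·√(1 + 3cos²θ).
kp/r³ = (8.99×10⁹)(1.022×10⁻¹¹) / (0.0879)³ = 135.3 N/C.
√(1 + 3cos²50°) = √(1 + 3·0.4132) = √2.2395 ≈ 1.4965.
E ≈ 135.3 × 1.497 = 202.5 N/C.

E ≈ 202 N/C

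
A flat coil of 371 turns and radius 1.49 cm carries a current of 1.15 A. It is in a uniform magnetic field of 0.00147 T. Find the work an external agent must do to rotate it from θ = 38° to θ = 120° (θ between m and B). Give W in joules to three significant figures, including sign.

W ≈ 5.63×10⁻⁴ J

m = NIA = NIπa² = 371·(1.15)·π·(0.0149)² = 0.2976 A·m².
W_ext = ΔU = −mB cosθ₂ + mB cosθ₁ = mB(cosθ₁ − cosθ₂).
W = (0.2976)(0.00147)·(cos38° − cos120°) = (4.375×10⁻⁴)·(+1.2880) = 5.635×10⁻⁴ J.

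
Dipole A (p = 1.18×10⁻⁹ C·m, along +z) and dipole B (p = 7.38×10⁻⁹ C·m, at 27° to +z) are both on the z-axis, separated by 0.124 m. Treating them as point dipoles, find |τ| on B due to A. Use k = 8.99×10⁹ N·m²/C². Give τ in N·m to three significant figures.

The second dipole sits on the axis of the first, so the field there is axial: E₁ = 2kp₁/r³ along +z.
E₁ = 2(8.99×10⁹)(1.18×10⁻⁹)/(0.124)³ = 1.113×10⁴ N/C.
Torque on the second dipole: τ = p₂ E₁ sinθ.
τ = (7.38×10⁻⁹)(1.113×10⁴)·sin27° = 3.728×10⁻⁵ N·m.

τ ≈ 3.73×10⁻⁵ N·m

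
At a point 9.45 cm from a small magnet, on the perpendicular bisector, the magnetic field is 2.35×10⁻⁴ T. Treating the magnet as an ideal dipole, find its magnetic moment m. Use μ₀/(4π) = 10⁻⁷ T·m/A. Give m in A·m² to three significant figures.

m ≈ 1.98 A·m²

In the equatorial plane B = (μ₀/4π)·m/r³, so m = Br³·4π/(μ₀).
m = (2.35×10⁻⁴)·(0.0945)³ / (10⁻⁷) = 1.983 A·m².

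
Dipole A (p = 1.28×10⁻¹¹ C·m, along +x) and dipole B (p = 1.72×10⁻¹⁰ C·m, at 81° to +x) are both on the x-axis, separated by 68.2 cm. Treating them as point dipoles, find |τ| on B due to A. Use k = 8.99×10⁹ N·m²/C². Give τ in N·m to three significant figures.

The second dipole sits on the axis of the first, so the field there is axial: E₁ = 2kp₁/r³ along +x.
E₁ = 2(8.99×10⁹)(1.28×10⁻¹¹)/(0.682)³ = 0.7255 N/C.
Torque on the second dipole: τ = p₂ E₁ sinθ.
τ = (1.72×10⁻¹⁰)(0.7255)·sin81° = 1.233×10⁻¹⁰ N·m.

τ ≈ 1.23×10⁻¹⁰ N·m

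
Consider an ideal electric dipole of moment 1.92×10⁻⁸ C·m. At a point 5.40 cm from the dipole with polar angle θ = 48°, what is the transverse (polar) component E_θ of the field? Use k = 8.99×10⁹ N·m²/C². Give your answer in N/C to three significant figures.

For a dipole, E_θ = (kp sinθ)/r³.
kp/r³ = (8.99×10⁹)(1.92×10⁻⁸)/(0.0540)³ = 1.096×10⁶ N/C.
E_θ = 1.096×10⁶·sin48° = 8.146×10⁵ N/C.

E_θ ≈ 8.15×10⁵ N/C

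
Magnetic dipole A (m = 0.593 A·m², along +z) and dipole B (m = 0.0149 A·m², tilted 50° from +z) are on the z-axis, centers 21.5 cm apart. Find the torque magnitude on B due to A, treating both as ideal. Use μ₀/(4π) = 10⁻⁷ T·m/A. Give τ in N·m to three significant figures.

Dipole B is on the axis of dipole A, so B₁ there is axial: B₁ = (μ₀/4π)·2m₁/r³ along +z.
B₁ = 2(10⁻⁷)(0.593)/(0.215)³ = 1.193×10⁻⁵ T.
τ = m₂ B₁ sinθ.
τ = (0.0149)(1.193×10⁻⁵)·sin50° = 1.362×10⁻⁷ N·m.

τ ≈ 1.36×10⁻⁷ N·m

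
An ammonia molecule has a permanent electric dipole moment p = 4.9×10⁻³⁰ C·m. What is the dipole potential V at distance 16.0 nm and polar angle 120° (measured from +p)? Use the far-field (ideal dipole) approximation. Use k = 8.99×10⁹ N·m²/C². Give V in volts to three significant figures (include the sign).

The dipole potential is V = kp cosθ / r².
V = (8.99×10⁹)(4.90×10⁻³⁰)·cos120° / (1.60×10⁻⁸)² = -8.604×10⁻⁵ V.

V ≈ -8.60×10⁻⁵ V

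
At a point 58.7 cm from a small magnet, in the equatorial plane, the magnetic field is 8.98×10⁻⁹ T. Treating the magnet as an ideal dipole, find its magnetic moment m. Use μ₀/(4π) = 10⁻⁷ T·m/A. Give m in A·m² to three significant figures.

m ≈ 0.0182 A·m²

In the equatorial plane B = (μ₀/4π)·m/r³, so m = Br³·4π/(μ₀).
m = (8.98×10⁻⁹)·(0.587)³ / (10⁻⁷) = 0.01816 A·m².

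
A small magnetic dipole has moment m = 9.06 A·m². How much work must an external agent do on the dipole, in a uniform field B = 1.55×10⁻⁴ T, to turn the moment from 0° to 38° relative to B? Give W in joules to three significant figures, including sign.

W ≈ 2.98×10⁻⁴ J

W_ext = ΔU = −mB cosθ₂ + mB cosθ₁ = mB(cosθ₁ − cosθ₂).
W = (9.06)(1.55×10⁻⁴)·(cos0° − cos38°) = (0.001404)·(+0.2120) = 2.977×10⁻⁴ J.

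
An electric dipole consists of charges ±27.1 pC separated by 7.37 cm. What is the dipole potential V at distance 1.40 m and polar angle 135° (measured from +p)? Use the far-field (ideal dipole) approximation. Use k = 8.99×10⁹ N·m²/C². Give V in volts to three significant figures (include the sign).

V ≈ -0.00648 V

Dipole moment p = qd = (2.71×10⁻¹¹ C)(0.0737 m) = 1.997×10⁻¹² C·m.
The dipole potential is V = kp cosθ / r².
V = (8.99×10⁹)(1.997×10⁻¹²)·cos135° / (1.40)² = -0.006477 V.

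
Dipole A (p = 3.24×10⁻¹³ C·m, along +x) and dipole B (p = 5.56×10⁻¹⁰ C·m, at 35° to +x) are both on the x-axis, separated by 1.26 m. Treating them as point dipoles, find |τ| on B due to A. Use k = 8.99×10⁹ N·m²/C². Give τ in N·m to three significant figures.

τ ≈ 9.29×10⁻¹³ N·m

The second dipole sits on the axis of the first, so the field there is axial: E₁ = 2kp₁/r³ along +x.
E₁ = 2(8.99×10⁹)(3.24×10⁻¹³)/(1.26)³ = 0.002912 N/C.
Torque on the second dipole: τ = p₂ E₁ sinθ.
τ = (5.56×10⁻¹⁰)(0.002912)·sin35° = 9.287×10⁻¹³ N·m.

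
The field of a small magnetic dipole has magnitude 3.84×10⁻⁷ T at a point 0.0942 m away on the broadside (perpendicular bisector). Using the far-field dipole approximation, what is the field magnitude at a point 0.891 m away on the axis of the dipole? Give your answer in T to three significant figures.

Dipole fields scale as 1/r³ in the far field.
The axial field is twice the equatorial field at the same r, so the geometry factor is 2/1.
B₂ = B₁ · (2/1) · (r₁/r₂)³ = 3.84×10⁻⁷ · 2 · (0.0942/0.891)³.
(r₁/r₂)³ = (0.1057)³ = 0.001182.
B₂ ≈ 9.076×10⁻¹⁰ T.

B ≈ 9.08×10⁻¹⁰ T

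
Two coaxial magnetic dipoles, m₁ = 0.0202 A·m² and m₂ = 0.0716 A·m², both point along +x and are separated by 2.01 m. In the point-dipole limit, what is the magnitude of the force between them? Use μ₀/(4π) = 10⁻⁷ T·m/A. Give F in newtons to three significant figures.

On-axis B of dipole 1: B = (μ₀/4π)·2m₁/r³. Force on dipole 2: F = m₂·dB/dr.
dB/dr = −(μ₀/4π)·6m₁/r⁴, so |F| = (μ₀/4π)·6m₁m₂/r⁴.
F = 6(10⁻⁷)(0.0202)(0.0716)/(2.01)⁴ = 5.317×10⁻¹¹ N.

F ≈ 5.32×10⁻¹¹ N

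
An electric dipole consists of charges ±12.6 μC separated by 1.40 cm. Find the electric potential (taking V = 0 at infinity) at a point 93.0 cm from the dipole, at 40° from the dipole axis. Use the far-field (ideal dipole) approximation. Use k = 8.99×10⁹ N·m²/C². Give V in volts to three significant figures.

V ≈ 1400 V

Dipole moment p = qd = (1.26×10⁻⁵ C)(0.0140 m) = 1.764×10⁻⁷ C·m.
The dipole potential is V = kp cosθ / r².
V = (8.99×10⁹)(1.764×10⁻⁷)·cos40° / (0.930)² = 1405 V.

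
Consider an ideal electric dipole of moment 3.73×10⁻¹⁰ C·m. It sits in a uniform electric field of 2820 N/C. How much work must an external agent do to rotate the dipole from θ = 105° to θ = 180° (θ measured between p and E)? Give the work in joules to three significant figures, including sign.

W_ext = ΔU = U(θ₂) − U(θ₁) = −pE cosθ₂ − (−pE cosθ₁) = pE(cosθ₁ − cosθ₂).
W = (3.73×10⁻¹⁰)(2820)·(cos105° − cos180°) = (1.052×10⁻⁶)·(+0.7412) = 7.796×10⁻⁷ J.

W ≈ 7.80×10⁻⁷ J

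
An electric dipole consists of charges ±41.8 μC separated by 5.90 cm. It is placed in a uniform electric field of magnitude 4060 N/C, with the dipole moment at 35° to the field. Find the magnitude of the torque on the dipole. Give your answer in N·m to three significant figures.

τ ≈ 0.00574 N·m

Dipole moment p = qd = (4.18×10⁻⁵ C)(0.0590 m) = 2.466×10⁻⁶ C·m.
Torque on an electric dipole: τ = pE sinθ.
τ = (2.466×10⁻⁶)(4060)·sin35° = 0.005743 N·m.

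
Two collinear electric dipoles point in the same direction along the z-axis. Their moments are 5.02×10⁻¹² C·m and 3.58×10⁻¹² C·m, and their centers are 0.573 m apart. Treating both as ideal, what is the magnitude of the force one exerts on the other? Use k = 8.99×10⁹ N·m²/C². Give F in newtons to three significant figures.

F ≈ 8.99×10⁻¹² N

On-axis field of dipole 1 at distance r: E = 2kp₁/r³. Force on dipole 2 is F = p₂·dE/dr (gradient along axis).
dE/dr = −6kp₁/r⁴, so |F| = 6kp₁p₂/r⁴ (attractive for aligned moments).
F = 6(8.99×10⁹)(5.02×10⁻¹²)(3.58×10⁻¹²)/(0.573)⁴ = 8.992×10⁻¹² N.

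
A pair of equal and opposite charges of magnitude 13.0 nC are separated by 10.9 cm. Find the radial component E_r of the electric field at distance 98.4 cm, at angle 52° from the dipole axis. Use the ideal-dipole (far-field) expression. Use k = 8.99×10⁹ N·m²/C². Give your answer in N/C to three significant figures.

E_r ≈ 16.5 N/C

Dipole moment p = qd = (1.30×10⁻⁸ C)(0.109 m) = 1.417×10⁻⁹ C·m.
For a dipole, E_r = (2kp cosθ)/r³.
kp/r³ = (8.99×10⁹)(1.417×10⁻⁹)/(0.984)³ = 13.37 N/C.
E_r = 2·13.37·cos52° = 16.46 N/C.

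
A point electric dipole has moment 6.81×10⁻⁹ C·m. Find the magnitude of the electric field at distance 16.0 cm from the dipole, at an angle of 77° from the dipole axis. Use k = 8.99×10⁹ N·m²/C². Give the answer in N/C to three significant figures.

At angle θ the dipole field magnitude is E = (kp/r³)·√(1 + 3cos²θ).
kp/r³ = (8.99×10⁹)(6.81×10⁻⁹) / (0.160)³ = 1.495×10⁴ N/C.
√(1 + 3cos²77°) = √(1 + 3·0.0506) = √1.1518 ≈ 1.0732.
E ≈ 1.495×10⁴ × 1.073 = 1.604×10⁴ N/C.

E ≈ 1.60×10⁴ N/C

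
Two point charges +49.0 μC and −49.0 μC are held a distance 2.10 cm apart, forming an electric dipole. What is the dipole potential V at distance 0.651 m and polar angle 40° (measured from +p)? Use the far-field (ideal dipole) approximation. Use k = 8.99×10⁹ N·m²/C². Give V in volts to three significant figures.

V ≈ 1.67×10⁴ V

Dipole moment p = qd = (4.90×10⁻⁵ C)(0.0210 m) = 1.029×10⁻⁶ C·m.
The dipole potential is V = kp cosθ / r².
V = (8.99×10⁹)(1.029×10⁻⁶)·cos40° / (0.651)² = 1.672×10⁴ V.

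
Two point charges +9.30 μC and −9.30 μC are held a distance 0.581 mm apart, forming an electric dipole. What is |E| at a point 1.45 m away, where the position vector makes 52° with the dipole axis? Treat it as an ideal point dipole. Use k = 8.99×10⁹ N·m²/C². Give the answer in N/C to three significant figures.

E ≈ 23.3 N/C

Dipole moment p = qd = (9.30×10⁻⁶ C)(5.81×10⁻⁴ m) = 5.403×10⁻⁹ C·m.
At angle θ the dipole field magnitude is E = (kp/r³)·√(1 + 3cos²θ).
kp/r³ = (8.99×10⁹)(5.403×10⁻⁹) / (1.45)³ = 15.93 N/C.
√(1 + 3cos²52°) = √(1 + 3·0.3790) = √2.1371 ≈ 1.4619.
E ≈ 15.93 × 1.462 = 23.29 N/C.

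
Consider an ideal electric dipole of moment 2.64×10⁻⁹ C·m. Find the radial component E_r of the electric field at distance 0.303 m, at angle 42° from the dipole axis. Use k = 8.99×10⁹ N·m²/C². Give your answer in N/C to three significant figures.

E_r ≈ 1270 N/C

For a dipole, E_r = (2kp cosθ)/r³.
kp/r³ = (8.99×10⁹)(2.64×10⁻⁹)/(0.303)³ = 853.2 N/C.
E_r = 2·853.2·cos42° = 1268 N/C.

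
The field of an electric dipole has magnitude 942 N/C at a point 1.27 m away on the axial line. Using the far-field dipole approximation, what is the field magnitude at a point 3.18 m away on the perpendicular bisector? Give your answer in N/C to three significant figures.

E ≈ 30.0 N/C

Dipole fields scale as 1/r³ in the far field.
The axial field is twice the equatorial field at the same r, so the geometry factor is 1/2.
E₂ = E₁ · (1/2) · (r₁/r₂)³ = 942 · 0.5 · (1.27/3.18)³.
(r₁/r₂)³ = (0.3994)³ = 0.0637.
E₂ ≈ 30.00 N/C.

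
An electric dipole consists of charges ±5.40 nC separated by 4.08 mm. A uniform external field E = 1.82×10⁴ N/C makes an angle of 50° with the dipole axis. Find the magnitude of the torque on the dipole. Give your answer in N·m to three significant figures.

τ ≈ 3.07×10⁻⁷ N·m

Dipole moment p = qd = (5.40×10⁻⁹ C)(0.00408 m) = 2.203×10⁻¹¹ C·m.
Torque on an electric dipole: τ = pE sinθ.
τ = (2.203×10⁻¹¹)(1.82×10⁴)·sin50° = 3.071×10⁻⁷ N·m.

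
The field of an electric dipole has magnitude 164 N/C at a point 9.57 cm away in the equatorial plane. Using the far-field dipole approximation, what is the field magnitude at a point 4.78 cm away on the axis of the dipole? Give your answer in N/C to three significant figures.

Dipole fields scale as 1/r³ in the far field.
The axial field is twice the equatorial field at the same r, so the geometry factor is 2/1.
E₂ = E₁ · (2/1) · (r₁/r₂)³ = 164 · 2 · (9.57/4.78)³.
(r₁/r₂)³ = (2.002)³ = 8.025.
E₂ ≈ 2632 N/C.

E ≈ 2630 N/C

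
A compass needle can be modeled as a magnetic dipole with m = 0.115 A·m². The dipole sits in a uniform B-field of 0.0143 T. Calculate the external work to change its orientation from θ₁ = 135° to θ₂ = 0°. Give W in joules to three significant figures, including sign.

W_ext = ΔU = −mB cosθ₂ + mB cosθ₁ = mB(cosθ₁ − cosθ₂).
W = (0.115)(0.0143)·(cos135° − cos0°) = (0.001645)·(-1.7071) = -0.002807 J.

W ≈ -0.00281 J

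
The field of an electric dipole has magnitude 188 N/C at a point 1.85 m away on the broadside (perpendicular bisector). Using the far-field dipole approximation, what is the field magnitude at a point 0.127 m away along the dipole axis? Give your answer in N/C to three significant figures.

Dipole fields scale as 1/r³ in the far field.
The axial field is twice the equatorial field at the same r, so the geometry factor is 2/1.
E₂ = E₁ · (2/1) · (r₁/r₂)³ = 188 · 2 · (1.85/0.127)³.
(r₁/r₂)³ = (14.57)³ = 3091.
E₂ ≈ 1.162×10⁶ N/C.

E ≈ 1.16×10⁶ N/C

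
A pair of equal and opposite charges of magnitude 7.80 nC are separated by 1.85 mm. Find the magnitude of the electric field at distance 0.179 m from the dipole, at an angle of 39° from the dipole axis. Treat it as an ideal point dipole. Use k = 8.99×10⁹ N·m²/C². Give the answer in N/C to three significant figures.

Dipole moment p = qd = (7.80×10⁻⁹ C)(0.00185 m) = 1.443×10⁻¹¹ C·m.
At angle θ the dipole field magnitude is E = (kp/r³)·√(1 + 3cos²θ).
kp/r³ = (8.99×10⁹)(1.443×10⁻¹¹) / (0.179)³ = 22.62 N/C.
√(1 + 3cos²39°) = √(1 + 3·0.6040) = √2.8119 ≈ 1.6769.
E ≈ 22.62 × 1.677 = 37.93 N/C.

E ≈ 37.9 N/C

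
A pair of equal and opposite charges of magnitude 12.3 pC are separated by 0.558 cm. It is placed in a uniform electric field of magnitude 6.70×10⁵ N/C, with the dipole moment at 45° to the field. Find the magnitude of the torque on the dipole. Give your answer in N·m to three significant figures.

τ ≈ 3.25×10⁻⁸ N·m

Dipole moment p = qd = (1.23×10⁻¹¹ C)(0.00558 m) = 6.863×10⁻¹⁴ C·m.
Torque on an electric dipole: τ = pE sinθ.
τ = (6.863×10⁻¹⁴)(6.70×10⁵)·sin45° = 3.251×10⁻⁸ N·m.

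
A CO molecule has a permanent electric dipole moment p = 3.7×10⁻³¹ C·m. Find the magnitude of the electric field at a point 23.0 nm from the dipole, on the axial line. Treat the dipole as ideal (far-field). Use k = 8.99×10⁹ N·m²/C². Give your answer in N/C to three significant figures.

On the dipole axis E = 2kp/r³.
E = 2·(8.99×10⁹)(3.70×10⁻³¹) / (2.30×10⁻⁸)³ = 546.8 N/C.

E ≈ 547 N/C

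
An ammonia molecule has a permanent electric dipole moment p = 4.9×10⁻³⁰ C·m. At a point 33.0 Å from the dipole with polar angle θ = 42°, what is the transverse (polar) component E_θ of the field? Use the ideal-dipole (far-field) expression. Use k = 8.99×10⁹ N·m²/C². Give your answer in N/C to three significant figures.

For a dipole, E_θ = (kp sinθ)/r³.
kp/r³ = (8.99×10⁹)(4.90×10⁻³⁰)/(3.30×10⁻⁹)³ = 1.226×10⁶ N/C.
E_θ = 1.226×10⁶·sin42° = 8.202×10⁵ N/C.

E_θ ≈ 8.20×10⁵ N/C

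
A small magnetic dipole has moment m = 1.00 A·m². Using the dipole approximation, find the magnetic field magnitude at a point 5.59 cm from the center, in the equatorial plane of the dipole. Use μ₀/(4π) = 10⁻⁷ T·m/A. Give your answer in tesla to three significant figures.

B ≈ 5.72×10⁻⁴ T

In the equatorial plane B = (μ₀/4π)·m/r³ (half the axial value).
B = (10⁻⁷)·(1.00) / (0.0559)³ = 5.725×10⁻⁴ T.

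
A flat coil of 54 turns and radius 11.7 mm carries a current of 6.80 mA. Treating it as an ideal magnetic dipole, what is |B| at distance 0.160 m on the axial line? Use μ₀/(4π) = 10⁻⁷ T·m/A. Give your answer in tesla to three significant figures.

m = NIA = NIπa² = 54·(0.00680)·π·(0.0117)² = 1.579×10⁻⁴ A·m².
On axis B = (μ₀/4π)·2m/r³.
B = 2·(10⁻⁷)·(1.579×10⁻⁴) / (0.160)³ = 7.710×10⁻⁹ T.

B ≈ 7.71×10⁻⁹ T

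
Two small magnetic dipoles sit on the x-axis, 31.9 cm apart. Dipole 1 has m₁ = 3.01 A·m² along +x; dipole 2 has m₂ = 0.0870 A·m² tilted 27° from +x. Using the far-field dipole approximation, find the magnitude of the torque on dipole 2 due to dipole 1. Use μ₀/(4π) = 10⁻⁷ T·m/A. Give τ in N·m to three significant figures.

Dipole B is on the axis of dipole A, so B₁ there is axial: B₁ = (μ₀/4π)·2m₁/r³ along +x.
B₁ = 2(10⁻⁷)(3.01)/(0.319)³ = 1.854×10⁻⁵ T.
τ = m₂ B₁ sinθ.
τ = (0.0870)(1.854×10⁻⁵)·sin27° = 7.325×10⁻⁷ N·m.

τ ≈ 7.32×10⁻⁷ N·m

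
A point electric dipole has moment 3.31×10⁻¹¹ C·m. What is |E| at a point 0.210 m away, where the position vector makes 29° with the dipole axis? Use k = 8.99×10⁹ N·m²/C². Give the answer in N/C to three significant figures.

At angle θ the dipole field magnitude is E = (kp/r³)·√(1 + 3cos²θ).
kp/r³ = (8.99×10⁹)(3.31×10⁻¹¹) / (0.210)³ = 32.13 N/C.
√(1 + 3cos²29°) = √(1 + 3·0.7650) = √3.2949 ≈ 1.8152.
E ≈ 32.13 × 1.815 = 58.32 N/C.

E ≈ 58.3 N/C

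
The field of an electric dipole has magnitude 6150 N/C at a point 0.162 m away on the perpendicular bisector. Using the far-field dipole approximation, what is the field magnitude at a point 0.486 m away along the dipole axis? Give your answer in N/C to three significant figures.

Dipole fields scale as 1/r³ in the far field.
The axial field is twice the equatorial field at the same r, so the geometry factor is 2/1.
E₂ = E₁ · (2/1) · (r₁/r₂)³ = 6150 · 2 · (0.162/0.486)³.
(r₁/r₂)³ = (0.3333)³ = 0.03704.
E₂ ≈ 455.6 N/C.

E ≈ 456 N/C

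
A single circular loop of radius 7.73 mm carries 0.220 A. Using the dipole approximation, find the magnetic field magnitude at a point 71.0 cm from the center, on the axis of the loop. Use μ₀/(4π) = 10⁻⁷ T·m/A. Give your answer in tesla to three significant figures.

B ≈ 2.31×10⁻¹¹ T

Magnetic moment m = IA = Iπa² = (0.220)·π·(0.00773)² = 4.13×10⁻⁵ A·m².
On axis B = (μ₀/4π)·2m/r³.
B = 2·(10⁻⁷)·(4.13×10⁻⁵) / (0.710)³ = 2.308×10⁻¹¹ T.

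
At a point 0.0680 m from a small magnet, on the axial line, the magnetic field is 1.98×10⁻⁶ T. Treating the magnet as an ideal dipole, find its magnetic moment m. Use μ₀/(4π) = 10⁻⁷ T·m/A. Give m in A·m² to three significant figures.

On axis B = (μ₀/4π)·2m/r³, so m = Br³·4π/(μ₀·2).
m = (1.98×10⁻⁶)·(0.0680)³ / (2·10⁻⁷) = 0.003113 A·m².

m ≈ 0.00311 A·m²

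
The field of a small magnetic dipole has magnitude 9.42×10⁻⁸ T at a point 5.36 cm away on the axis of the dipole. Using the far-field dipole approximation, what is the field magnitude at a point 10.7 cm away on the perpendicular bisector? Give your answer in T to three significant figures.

B ≈ 5.92×10⁻⁹ T

Dipole fields scale as 1/r³ in the far field.
The axial field is twice the equatorial field at the same r, so the geometry factor is 1/2.
B₂ = B₁ · (1/2) · (r₁/r₂)³ = 9.42×10⁻⁸ · 0.5 · (5.36/10.7)³.
(r₁/r₂)³ = (0.5009)³ = 0.1257.
B₂ ≈ 5.921×10⁻⁹ T.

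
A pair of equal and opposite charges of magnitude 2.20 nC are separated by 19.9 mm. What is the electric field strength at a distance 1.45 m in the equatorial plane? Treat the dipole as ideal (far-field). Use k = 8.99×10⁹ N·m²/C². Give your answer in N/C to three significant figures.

Dipole moment p = qd = (2.20×10⁻⁹ C)(0.0199 m) = 4.378×10⁻¹¹ C·m.
On the perpendicular bisector E = kp/r³ (half the axial value at the same distance).
E = (8.99×10⁹)(4.378×10⁻¹¹) / (1.45)³ = 0.1291 N/C.

E ≈ 0.129 N/C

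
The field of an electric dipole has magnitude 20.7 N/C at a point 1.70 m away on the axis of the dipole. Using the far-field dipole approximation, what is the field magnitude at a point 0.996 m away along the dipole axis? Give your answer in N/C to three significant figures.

E ≈ 103 N/C

Dipole fields scale as 1/r³ in the far field; the geometry is the same at both points.
E₂ = E₁ · (r₁/r₂)³ = 20.7 · (1.70/0.996)³.
(r₁/r₂)³ = (1.707)³ = 4.972.
E₂ ≈ 102.9 N/C.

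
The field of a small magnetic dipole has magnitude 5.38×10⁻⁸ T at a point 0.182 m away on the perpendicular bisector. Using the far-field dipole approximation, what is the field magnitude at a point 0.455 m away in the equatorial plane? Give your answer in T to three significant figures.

B ≈ 3.44×10⁻⁹ T

Dipole fields scale as 1/r³ in the far field; the geometry is the same at both points.
B₂ = B₁ · (r₁/r₂)³ = 5.38×10⁻⁸ · (0.182/0.455)³.
(r₁/r₂)³ = (0.4)³ = 0.064.
B₂ ≈ 3.443×10⁻⁹ T.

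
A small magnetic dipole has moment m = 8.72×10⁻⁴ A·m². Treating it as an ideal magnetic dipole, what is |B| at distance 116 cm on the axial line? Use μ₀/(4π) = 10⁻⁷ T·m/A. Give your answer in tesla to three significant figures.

On axis B = (μ₀/4π)·2m/r³.
B = 2·(10⁻⁷)·(8.72×10⁻⁴) / (1.16)³ = 1.117×10⁻¹⁰ T.

B ≈ 1.12×10⁻¹⁰ T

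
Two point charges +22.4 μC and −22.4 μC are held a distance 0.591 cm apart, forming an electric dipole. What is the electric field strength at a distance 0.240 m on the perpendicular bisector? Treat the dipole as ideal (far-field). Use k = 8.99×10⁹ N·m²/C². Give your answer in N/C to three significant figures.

Dipole moment p = qd = (2.24×10⁻⁵ C)(0.00591 m) = 1.324×10⁻⁷ C·m.
On the perpendicular bisector E = kp/r³ (half the axial value at the same distance).
E = (8.99×10⁹)(1.324×10⁻⁷) / (0.240)³ = 8.610×10⁴ N/C.

E ≈ 8.61×10⁴ N/C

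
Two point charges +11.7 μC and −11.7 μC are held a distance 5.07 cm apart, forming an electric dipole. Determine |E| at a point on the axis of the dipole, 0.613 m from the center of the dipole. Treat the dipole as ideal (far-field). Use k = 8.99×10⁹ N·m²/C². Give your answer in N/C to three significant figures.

Dipole moment p = qd = (1.17×10⁻⁵ C)(0.0507 m) = 5.932×10⁻⁷ C·m.
On the dipole axis E = 2kp/r³.
E = 2·(8.99×10⁹)(5.932×10⁻⁷) / (0.613)³ = 4.630×10⁴ N/C.

E ≈ 4.63×10⁴ N/C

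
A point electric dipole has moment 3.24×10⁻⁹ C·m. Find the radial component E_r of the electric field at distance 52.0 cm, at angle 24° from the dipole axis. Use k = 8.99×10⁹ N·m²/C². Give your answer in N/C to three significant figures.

For a dipole, E_r = (2kp cosθ)/r³.
kp/r³ = (8.99×10⁹)(3.24×10⁻⁹)/(0.520)³ = 207.2 N/C.
E_r = 2·207.2·cos24° = 378.5 N/C.

E_r ≈ 378 N/C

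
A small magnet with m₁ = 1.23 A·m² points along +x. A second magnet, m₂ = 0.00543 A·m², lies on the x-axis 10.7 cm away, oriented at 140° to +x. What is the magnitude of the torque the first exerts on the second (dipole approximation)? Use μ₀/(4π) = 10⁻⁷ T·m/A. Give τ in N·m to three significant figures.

τ ≈ 7.01×10⁻⁷ N·m

Dipole B is on the axis of dipole A, so B₁ there is axial: B₁ = (μ₀/4π)·2m₁/r³ along +x.
B₁ = 2(10⁻⁷)(1.23)/(0.107)³ = 2.008×10⁻⁴ T.
τ = m₂ B₁ sinθ.
τ = (0.00543)(2.008×10⁻⁴)·sin140° = 7.009×10⁻⁷ N·m.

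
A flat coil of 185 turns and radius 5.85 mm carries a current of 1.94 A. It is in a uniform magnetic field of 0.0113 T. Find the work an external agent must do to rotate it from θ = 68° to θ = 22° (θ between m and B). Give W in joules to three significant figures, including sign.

m = NIA = NIπa² = 185·(1.94)·π·(0.00585)² = 0.03859 A·m².
W_ext = ΔU = −mB cosθ₂ + mB cosθ₁ = mB(cosθ₁ − cosθ₂).
W = (0.03859)(0.0113)·(cos68° − cos22°) = (4.361×10⁻⁴)·(-0.5526) = -2.410×10⁻⁴ J.

W ≈ -2.41×10⁻⁴ J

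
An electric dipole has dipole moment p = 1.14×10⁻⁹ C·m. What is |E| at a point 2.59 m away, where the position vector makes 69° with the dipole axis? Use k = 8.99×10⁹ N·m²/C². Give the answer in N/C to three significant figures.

E ≈ 0.694 N/C

At angle θ the dipole field magnitude is E = (kp/r³)·√(1 + 3cos²θ).
kp/r³ = (8.99×10⁹)(1.14×10⁻⁹) / (2.59)³ = 0.5899 N/C.
√(1 + 3cos²69°) = √(1 + 3·0.1284) = √1.3853 ≈ 1.1770.
E ≈ 0.5899 × 1.177 = 0.6943 N/C.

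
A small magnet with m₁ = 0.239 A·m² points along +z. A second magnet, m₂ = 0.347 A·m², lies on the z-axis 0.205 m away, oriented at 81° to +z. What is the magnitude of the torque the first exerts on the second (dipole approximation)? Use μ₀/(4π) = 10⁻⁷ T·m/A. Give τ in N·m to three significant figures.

τ ≈ 1.90×10⁻⁶ N·m

Dipole B is on the axis of dipole A, so B₁ there is axial: B₁ = (μ₀/4π)·2m₁/r³ along +z.
B₁ = 2(10⁻⁷)(0.239)/(0.205)³ = 5.548×10⁻⁶ T.
τ = m₂ B₁ sinθ.
τ = (0.347)(5.548×10⁻⁶)·sin81° = 1.902×10⁻⁶ N·m.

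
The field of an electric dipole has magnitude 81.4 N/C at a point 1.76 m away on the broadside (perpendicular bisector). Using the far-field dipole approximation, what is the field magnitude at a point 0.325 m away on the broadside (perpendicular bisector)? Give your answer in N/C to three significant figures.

E ≈ 1.29×10⁴ N/C

Dipole fields scale as 1/r³ in the far field; the geometry is the same at both points.
E₂ = E₁ · (r₁/r₂)³ = 81.4 · (1.76/0.325)³.
(r₁/r₂)³ = (5.415)³ = 158.8.
E₂ ≈ 1.293×10⁴ N/C.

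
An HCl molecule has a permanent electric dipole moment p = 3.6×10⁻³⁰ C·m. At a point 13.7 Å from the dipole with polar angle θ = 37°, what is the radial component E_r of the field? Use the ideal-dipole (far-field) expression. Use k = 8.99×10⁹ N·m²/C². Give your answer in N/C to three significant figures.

For a dipole, E_r = (2kp cosθ)/r³.
kp/r³ = (8.99×10⁹)(3.60×10⁻³⁰)/(1.37×10⁻⁹)³ = 1.259×10⁷ N/C.
E_r = 2·1.259×10⁷·cos37° = 2.010×10⁷ N/C.

E_r ≈ 2.01×10⁷ N/C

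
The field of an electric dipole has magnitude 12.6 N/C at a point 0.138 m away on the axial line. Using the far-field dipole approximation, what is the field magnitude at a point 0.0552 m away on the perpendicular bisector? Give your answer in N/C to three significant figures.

E ≈ 98.4 N/C

Dipole fields scale as 1/r³ in the far field.
The axial field is twice the equatorial field at the same r, so the geometry factor is 1/2.
E₂ = E₁ · (1/2) · (r₁/r₂)³ = 12.6 · 0.5 · (0.138/0.0552)³.
(r₁/r₂)³ = (2.5)³ = 15.63.
E₂ ≈ 98.44 N/C.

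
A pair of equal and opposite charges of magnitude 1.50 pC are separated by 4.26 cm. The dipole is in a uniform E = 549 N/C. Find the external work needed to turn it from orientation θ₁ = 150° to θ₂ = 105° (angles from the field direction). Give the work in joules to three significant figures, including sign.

W ≈ -2.13×10⁻¹¹ J

Dipole moment p = qd = (1.50×10⁻¹² C)(0.0426 m) = 6.39×10⁻¹⁴ C·m.
W_ext = ΔU = U(θ₂) − U(θ₁) = −pE cosθ₂ − (−pE cosθ₁) = pE(cosθ₁ − cosθ₂).
W = (6.39×10⁻¹⁴)(549)·(cos150° − cos105°) = (3.508×10⁻¹¹)·(-0.6072) = -2.130×10⁻¹¹ J.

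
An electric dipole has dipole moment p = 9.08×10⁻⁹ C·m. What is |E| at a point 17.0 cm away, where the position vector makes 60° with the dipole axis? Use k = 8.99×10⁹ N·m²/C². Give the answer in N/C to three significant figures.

E ≈ 2.20×10⁴ N/C

At angle θ the dipole field magnitude is E = (kp/r³)·√(1 + 3cos²θ).
kp/r³ = (8.99×10⁹)(9.08×10⁻⁹) / (0.170)³ = 1.661×10⁴ N/C.
√(1 + 3cos²60°) = √(1 + 3·0.2500) = √1.7500 ≈ 1.3229.
E ≈ 1.661×10⁴ × 1.323 = 2.198×10⁴ N/C.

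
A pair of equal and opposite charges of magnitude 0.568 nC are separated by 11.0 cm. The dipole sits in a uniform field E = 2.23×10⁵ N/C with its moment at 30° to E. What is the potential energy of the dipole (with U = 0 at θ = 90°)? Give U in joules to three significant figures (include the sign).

U ≈ -1.21×10⁻⁵ J

Dipole moment p = qd = (5.68×10⁻¹⁰ C)(0.110 m) = 6.248×10⁻¹¹ C·m.
U = −p·E = −pE cosθ.
U = −(6.248×10⁻¹¹)(2.23×10⁵)·cos30° = -1.207×10⁻⁵ J.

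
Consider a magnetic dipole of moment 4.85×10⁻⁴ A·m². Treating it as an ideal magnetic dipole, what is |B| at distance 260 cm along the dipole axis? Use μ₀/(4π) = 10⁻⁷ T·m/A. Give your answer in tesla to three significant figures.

B ≈ 5.52×10⁻¹² T

On axis B = (μ₀/4π)·2m/r³.
B = 2·(10⁻⁷)·(4.85×10⁻⁴) / (2.60)³ = 5.519×10⁻¹² T.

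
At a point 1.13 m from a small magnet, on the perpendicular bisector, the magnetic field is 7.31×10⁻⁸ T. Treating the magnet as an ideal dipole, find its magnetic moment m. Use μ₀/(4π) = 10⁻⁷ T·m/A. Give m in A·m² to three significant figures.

m ≈ 1.05 A·m²

In the equatorial plane B = (μ₀/4π)·m/r³, so m = Br³·4π/(μ₀).
m = (7.31×10⁻⁸)·(1.13)³ / (10⁻⁷) = 1.055 A·m².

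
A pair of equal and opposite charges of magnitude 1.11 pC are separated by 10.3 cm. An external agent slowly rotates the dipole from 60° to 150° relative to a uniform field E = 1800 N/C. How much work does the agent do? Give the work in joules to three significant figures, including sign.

W ≈ 2.81×10⁻¹⁰ J

Dipole moment p = qd = (1.11×10⁻¹² C)(0.103 m) = 1.143×10⁻¹³ C·m.
W_ext = ΔU = U(θ₂) − U(θ₁) = −pE cosθ₂ − (−pE cosθ₁) = pE(cosθ₁ − cosθ₂).
W = (1.143×10⁻¹³)(1800)·(cos60° − cos150°) = (2.057×10⁻¹⁰)·(+1.3660) = 2.810×10⁻¹⁰ J.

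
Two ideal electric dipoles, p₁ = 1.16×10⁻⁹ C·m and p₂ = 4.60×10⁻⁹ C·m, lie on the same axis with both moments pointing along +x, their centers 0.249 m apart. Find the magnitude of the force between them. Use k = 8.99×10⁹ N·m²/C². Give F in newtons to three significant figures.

F ≈ 7.49×10⁻⁵ N

On-axis field of dipole 1 at distance r: E = 2kp₁/r³. Force on dipole 2 is F = p₂·dE/dr (gradient along axis).
dE/dr = −6kp₁/r⁴, so |F| = 6kp₁p₂/r⁴ (attractive for aligned moments).
F = 6(8.99×10⁹)(1.16×10⁻⁹)(4.60×10⁻⁹)/(0.249)⁴ = 7.487×10⁻⁵ N.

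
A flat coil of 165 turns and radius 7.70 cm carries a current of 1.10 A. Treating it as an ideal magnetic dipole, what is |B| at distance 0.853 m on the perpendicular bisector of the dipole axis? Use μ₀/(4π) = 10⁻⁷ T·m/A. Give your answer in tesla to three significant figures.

B ≈ 5.45×10⁻⁷ T

m = NIA = NIπa² = 165·(1.10)·π·(0.0770)² = 3.381 A·m².
In the equatorial plane B = (μ₀/4π)·m/r³ (half the axial value).
B = (10⁻⁷)·(3.381) / (0.853)³ = 5.448×10⁻⁷ T.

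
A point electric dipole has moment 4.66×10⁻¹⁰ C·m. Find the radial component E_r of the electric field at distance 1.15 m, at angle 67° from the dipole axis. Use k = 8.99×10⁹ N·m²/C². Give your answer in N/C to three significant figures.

For a dipole, E_r = (2kp cosθ)/r³.
kp/r³ = (8.99×10⁹)(4.66×10⁻¹⁰)/(1.15)³ = 2.755 N/C.
E_r = 2·2.755·cos67° = 2.153 N/C.

E_r ≈ 2.15 N/C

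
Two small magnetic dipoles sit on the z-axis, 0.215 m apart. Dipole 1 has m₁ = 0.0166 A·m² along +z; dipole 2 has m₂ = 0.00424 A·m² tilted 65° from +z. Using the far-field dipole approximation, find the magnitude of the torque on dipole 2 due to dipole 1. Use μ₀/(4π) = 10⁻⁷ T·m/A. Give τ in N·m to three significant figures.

τ ≈ 1.28×10⁻⁹ N·m

Dipole B is on the axis of dipole A, so B₁ there is axial: B₁ = (μ₀/4π)·2m₁/r³ along +z.
B₁ = 2(10⁻⁷)(0.0166)/(0.215)³ = 3.341×10⁻⁷ T.
τ = m₂ B₁ sinθ.
τ = (0.00424)(3.341×10⁻⁷)·sin65° = 1.284×10⁻⁹ N·m.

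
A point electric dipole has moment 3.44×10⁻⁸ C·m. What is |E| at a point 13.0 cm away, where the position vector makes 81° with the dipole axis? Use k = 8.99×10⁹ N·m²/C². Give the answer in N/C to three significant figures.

At angle θ the dipole field magnitude is E = (kp/r³)·√(1 + 3cos²θ).
kp/r³ = (8.99×10⁹)(3.44×10⁻⁸) / (0.130)³ = 1.408×10⁵ N/C.
√(1 + 3cos²81°) = √(1 + 3·0.0245) = √1.0734 ≈ 1.0361.
E ≈ 1.408×10⁵ × 1.036 = 1.458×10⁵ N/C.

E ≈ 1.46×10⁵ N/C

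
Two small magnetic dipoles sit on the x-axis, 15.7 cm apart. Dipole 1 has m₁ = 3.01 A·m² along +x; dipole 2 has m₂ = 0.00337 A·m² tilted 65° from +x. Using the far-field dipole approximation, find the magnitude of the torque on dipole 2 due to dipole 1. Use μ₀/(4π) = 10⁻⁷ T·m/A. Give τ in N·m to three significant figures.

τ ≈ 4.75×10⁻⁷ N·m

Dipole B is on the axis of dipole A, so B₁ there is axial: B₁ = (μ₀/4π)·2m₁/r³ along +x.
B₁ = 2(10⁻⁷)(3.01)/(0.157)³ = 1.556×10⁻⁴ T.
τ = m₂ B₁ sinθ.
τ = (0.00337)(1.556×10⁻⁴)·sin65° = 4.751×10⁻⁷ N·m.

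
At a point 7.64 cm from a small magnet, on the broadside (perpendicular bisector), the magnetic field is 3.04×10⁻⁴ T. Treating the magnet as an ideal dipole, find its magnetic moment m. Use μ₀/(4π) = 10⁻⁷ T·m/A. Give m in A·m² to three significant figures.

m ≈ 1.36 A·m²

In the equatorial plane B = (μ₀/4π)·m/r³, so m = Br³·4π/(μ₀).
m = (3.04×10⁻⁴)·(0.0764)³ / (10⁻⁷) = 1.356 A·m².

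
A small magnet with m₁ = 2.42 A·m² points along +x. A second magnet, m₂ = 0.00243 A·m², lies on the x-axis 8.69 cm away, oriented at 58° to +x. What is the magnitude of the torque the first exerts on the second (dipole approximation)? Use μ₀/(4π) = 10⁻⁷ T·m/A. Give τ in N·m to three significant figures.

τ ≈ 1.52×10⁻⁶ N·m

Dipole B is on the axis of dipole A, so B₁ there is axial: B₁ = (μ₀/4π)·2m₁/r³ along +x.
B₁ = 2(10⁻⁷)(2.42)/(0.0869)³ = 7.375×10⁻⁴ T.
τ = m₂ B₁ sinθ.
τ = (0.00243)(7.375×10⁻⁴)·sin58° = 1.520×10⁻⁶ N·m.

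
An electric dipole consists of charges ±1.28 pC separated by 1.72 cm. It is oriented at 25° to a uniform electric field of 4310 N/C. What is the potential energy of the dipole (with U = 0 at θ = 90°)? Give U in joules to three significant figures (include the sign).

Dipole moment p = qd = (1.28×10⁻¹² C)(0.0172 m) = 2.202×10⁻¹⁴ C·m.
U = −p·E = −pE cosθ.
U = −(2.202×10⁻¹⁴)(4310)·cos25° = -8.601×10⁻¹¹ J.

U ≈ -8.60×10⁻¹¹ J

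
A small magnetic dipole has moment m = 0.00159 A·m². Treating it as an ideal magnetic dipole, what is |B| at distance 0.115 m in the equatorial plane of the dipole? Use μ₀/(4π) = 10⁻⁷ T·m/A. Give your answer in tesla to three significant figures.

In the equatorial plane B = (μ₀/4π)·m/r³ (half the axial value).
B = (10⁻⁷)·(0.00159) / (0.115)³ = 1.045×10⁻⁷ T.

B ≈ 1.05×10⁻⁷ T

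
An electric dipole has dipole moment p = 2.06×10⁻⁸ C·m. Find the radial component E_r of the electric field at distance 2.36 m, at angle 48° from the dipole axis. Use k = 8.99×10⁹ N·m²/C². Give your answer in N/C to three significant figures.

E_r ≈ 18.9 N/C

For a dipole, E_r = (2kp cosθ)/r³.
kp/r³ = (8.99×10⁹)(2.06×10⁻⁸)/(2.36)³ = 14.09 N/C.
E_r = 2·14.09·cos48° = 18.86 N/C.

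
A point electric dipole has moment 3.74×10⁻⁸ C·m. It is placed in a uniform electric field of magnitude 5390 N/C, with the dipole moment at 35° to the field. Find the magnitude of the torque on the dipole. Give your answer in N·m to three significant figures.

τ ≈ 1.16×10⁻⁴ N·m

Torque on an electric dipole: τ = pE sinθ.
τ = (3.74×10⁻⁸)(5390)·sin35° = 1.156×10⁻⁴ N·m.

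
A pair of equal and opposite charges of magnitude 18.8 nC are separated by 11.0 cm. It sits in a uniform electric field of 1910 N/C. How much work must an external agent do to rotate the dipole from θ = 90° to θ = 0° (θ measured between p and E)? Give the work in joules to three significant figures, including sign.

Dipole moment p = qd = (1.88×10⁻⁸ C)(0.110 m) = 2.068×10⁻⁹ C·m.
W_ext = ΔU = U(θ₂) − U(θ₁) = −pE cosθ₂ − (−pE cosθ₁) = pE(cosθ₁ − cosθ₂).
W = (2.068×10⁻⁹)(1910)·(cos90° − cos0°) = (3.950×10⁻⁶)·(-1.0000) = -3.950×10⁻⁶ J.

W ≈ -3.95×10⁻⁶ J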